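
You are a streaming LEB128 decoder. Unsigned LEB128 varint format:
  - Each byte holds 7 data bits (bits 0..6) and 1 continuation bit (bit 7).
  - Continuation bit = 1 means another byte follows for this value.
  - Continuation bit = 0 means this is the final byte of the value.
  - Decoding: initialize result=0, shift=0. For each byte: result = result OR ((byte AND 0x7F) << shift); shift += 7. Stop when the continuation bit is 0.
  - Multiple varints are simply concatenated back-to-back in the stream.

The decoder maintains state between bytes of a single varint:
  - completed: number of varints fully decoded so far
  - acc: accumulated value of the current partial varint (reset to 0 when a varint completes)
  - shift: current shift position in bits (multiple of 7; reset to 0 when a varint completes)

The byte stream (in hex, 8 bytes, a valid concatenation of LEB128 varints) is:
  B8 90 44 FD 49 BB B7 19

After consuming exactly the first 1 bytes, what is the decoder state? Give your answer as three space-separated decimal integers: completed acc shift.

byte[0]=0xB8 cont=1 payload=0x38: acc |= 56<<0 -> completed=0 acc=56 shift=7

Answer: 0 56 7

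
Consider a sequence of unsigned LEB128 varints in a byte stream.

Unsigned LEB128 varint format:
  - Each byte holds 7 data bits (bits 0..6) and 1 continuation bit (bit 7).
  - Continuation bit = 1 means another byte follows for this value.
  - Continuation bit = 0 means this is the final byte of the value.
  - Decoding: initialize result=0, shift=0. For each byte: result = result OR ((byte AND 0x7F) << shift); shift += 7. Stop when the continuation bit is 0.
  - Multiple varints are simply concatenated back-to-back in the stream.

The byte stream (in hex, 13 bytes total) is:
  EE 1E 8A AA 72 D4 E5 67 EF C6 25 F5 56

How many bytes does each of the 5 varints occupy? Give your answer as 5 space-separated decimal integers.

  byte[0]=0xEE cont=1 payload=0x6E=110: acc |= 110<<0 -> acc=110 shift=7
  byte[1]=0x1E cont=0 payload=0x1E=30: acc |= 30<<7 -> acc=3950 shift=14 [end]
Varint 1: bytes[0:2] = EE 1E -> value 3950 (2 byte(s))
  byte[2]=0x8A cont=1 payload=0x0A=10: acc |= 10<<0 -> acc=10 shift=7
  byte[3]=0xAA cont=1 payload=0x2A=42: acc |= 42<<7 -> acc=5386 shift=14
  byte[4]=0x72 cont=0 payload=0x72=114: acc |= 114<<14 -> acc=1873162 shift=21 [end]
Varint 2: bytes[2:5] = 8A AA 72 -> value 1873162 (3 byte(s))
  byte[5]=0xD4 cont=1 payload=0x54=84: acc |= 84<<0 -> acc=84 shift=7
  byte[6]=0xE5 cont=1 payload=0x65=101: acc |= 101<<7 -> acc=13012 shift=14
  byte[7]=0x67 cont=0 payload=0x67=103: acc |= 103<<14 -> acc=1700564 shift=21 [end]
Varint 3: bytes[5:8] = D4 E5 67 -> value 1700564 (3 byte(s))
  byte[8]=0xEF cont=1 payload=0x6F=111: acc |= 111<<0 -> acc=111 shift=7
  byte[9]=0xC6 cont=1 payload=0x46=70: acc |= 70<<7 -> acc=9071 shift=14
  byte[10]=0x25 cont=0 payload=0x25=37: acc |= 37<<14 -> acc=615279 shift=21 [end]
Varint 4: bytes[8:11] = EF C6 25 -> value 615279 (3 byte(s))
  byte[11]=0xF5 cont=1 payload=0x75=117: acc |= 117<<0 -> acc=117 shift=7
  byte[12]=0x56 cont=0 payload=0x56=86: acc |= 86<<7 -> acc=11125 shift=14 [end]
Varint 5: bytes[11:13] = F5 56 -> value 11125 (2 byte(s))

Answer: 2 3 3 3 2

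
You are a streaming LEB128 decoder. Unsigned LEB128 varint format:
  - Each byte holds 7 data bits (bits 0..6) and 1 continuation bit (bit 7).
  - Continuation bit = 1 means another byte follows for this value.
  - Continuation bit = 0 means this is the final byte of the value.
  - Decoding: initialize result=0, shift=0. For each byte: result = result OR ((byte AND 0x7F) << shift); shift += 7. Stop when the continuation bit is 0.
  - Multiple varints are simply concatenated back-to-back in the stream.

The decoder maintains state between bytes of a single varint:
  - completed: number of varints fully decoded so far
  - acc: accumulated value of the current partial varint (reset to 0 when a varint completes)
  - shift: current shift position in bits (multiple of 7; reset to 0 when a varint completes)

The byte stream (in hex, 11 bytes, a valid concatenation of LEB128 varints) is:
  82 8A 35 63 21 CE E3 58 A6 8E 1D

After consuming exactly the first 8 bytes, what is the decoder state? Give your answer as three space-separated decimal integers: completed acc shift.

Answer: 4 0 0

Derivation:
byte[0]=0x82 cont=1 payload=0x02: acc |= 2<<0 -> completed=0 acc=2 shift=7
byte[1]=0x8A cont=1 payload=0x0A: acc |= 10<<7 -> completed=0 acc=1282 shift=14
byte[2]=0x35 cont=0 payload=0x35: varint #1 complete (value=869634); reset -> completed=1 acc=0 shift=0
byte[3]=0x63 cont=0 payload=0x63: varint #2 complete (value=99); reset -> completed=2 acc=0 shift=0
byte[4]=0x21 cont=0 payload=0x21: varint #3 complete (value=33); reset -> completed=3 acc=0 shift=0
byte[5]=0xCE cont=1 payload=0x4E: acc |= 78<<0 -> completed=3 acc=78 shift=7
byte[6]=0xE3 cont=1 payload=0x63: acc |= 99<<7 -> completed=3 acc=12750 shift=14
byte[7]=0x58 cont=0 payload=0x58: varint #4 complete (value=1454542); reset -> completed=4 acc=0 shift=0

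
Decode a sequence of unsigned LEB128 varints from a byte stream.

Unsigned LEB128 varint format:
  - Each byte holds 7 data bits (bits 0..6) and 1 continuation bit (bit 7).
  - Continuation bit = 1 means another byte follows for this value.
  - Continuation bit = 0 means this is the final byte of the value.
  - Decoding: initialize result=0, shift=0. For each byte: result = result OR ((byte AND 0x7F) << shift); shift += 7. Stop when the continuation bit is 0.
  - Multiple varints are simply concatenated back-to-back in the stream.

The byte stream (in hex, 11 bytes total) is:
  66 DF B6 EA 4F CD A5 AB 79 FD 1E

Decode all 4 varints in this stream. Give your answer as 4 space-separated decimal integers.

Answer: 102 167418719 254464717 3965

Derivation:
  byte[0]=0x66 cont=0 payload=0x66=102: acc |= 102<<0 -> acc=102 shift=7 [end]
Varint 1: bytes[0:1] = 66 -> value 102 (1 byte(s))
  byte[1]=0xDF cont=1 payload=0x5F=95: acc |= 95<<0 -> acc=95 shift=7
  byte[2]=0xB6 cont=1 payload=0x36=54: acc |= 54<<7 -> acc=7007 shift=14
  byte[3]=0xEA cont=1 payload=0x6A=106: acc |= 106<<14 -> acc=1743711 shift=21
  byte[4]=0x4F cont=0 payload=0x4F=79: acc |= 79<<21 -> acc=167418719 shift=28 [end]
Varint 2: bytes[1:5] = DF B6 EA 4F -> value 167418719 (4 byte(s))
  byte[5]=0xCD cont=1 payload=0x4D=77: acc |= 77<<0 -> acc=77 shift=7
  byte[6]=0xA5 cont=1 payload=0x25=37: acc |= 37<<7 -> acc=4813 shift=14
  byte[7]=0xAB cont=1 payload=0x2B=43: acc |= 43<<14 -> acc=709325 shift=21
  byte[8]=0x79 cont=0 payload=0x79=121: acc |= 121<<21 -> acc=254464717 shift=28 [end]
Varint 3: bytes[5:9] = CD A5 AB 79 -> value 254464717 (4 byte(s))
  byte[9]=0xFD cont=1 payload=0x7D=125: acc |= 125<<0 -> acc=125 shift=7
  byte[10]=0x1E cont=0 payload=0x1E=30: acc |= 30<<7 -> acc=3965 shift=14 [end]
Varint 4: bytes[9:11] = FD 1E -> value 3965 (2 byte(s))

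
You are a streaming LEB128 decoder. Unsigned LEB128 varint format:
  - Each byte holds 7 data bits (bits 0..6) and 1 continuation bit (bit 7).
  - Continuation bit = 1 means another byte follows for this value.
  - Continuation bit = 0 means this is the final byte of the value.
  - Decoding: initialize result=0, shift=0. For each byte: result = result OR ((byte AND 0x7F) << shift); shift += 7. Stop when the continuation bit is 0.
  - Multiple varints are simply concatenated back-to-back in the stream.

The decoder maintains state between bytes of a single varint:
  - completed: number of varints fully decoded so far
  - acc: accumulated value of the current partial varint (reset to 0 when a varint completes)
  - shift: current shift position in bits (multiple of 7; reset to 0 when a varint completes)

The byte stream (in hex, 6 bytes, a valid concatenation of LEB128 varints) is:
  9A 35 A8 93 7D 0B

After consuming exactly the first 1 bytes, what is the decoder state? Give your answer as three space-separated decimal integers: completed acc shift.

byte[0]=0x9A cont=1 payload=0x1A: acc |= 26<<0 -> completed=0 acc=26 shift=7

Answer: 0 26 7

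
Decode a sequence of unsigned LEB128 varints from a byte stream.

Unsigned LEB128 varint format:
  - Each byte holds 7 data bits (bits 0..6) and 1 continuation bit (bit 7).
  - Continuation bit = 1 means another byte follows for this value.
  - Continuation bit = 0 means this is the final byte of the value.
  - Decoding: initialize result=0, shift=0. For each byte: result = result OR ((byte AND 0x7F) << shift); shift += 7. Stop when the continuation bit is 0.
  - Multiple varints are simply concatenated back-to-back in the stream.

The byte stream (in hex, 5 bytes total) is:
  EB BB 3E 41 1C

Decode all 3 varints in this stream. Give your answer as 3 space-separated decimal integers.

  byte[0]=0xEB cont=1 payload=0x6B=107: acc |= 107<<0 -> acc=107 shift=7
  byte[1]=0xBB cont=1 payload=0x3B=59: acc |= 59<<7 -> acc=7659 shift=14
  byte[2]=0x3E cont=0 payload=0x3E=62: acc |= 62<<14 -> acc=1023467 shift=21 [end]
Varint 1: bytes[0:3] = EB BB 3E -> value 1023467 (3 byte(s))
  byte[3]=0x41 cont=0 payload=0x41=65: acc |= 65<<0 -> acc=65 shift=7 [end]
Varint 2: bytes[3:4] = 41 -> value 65 (1 byte(s))
  byte[4]=0x1C cont=0 payload=0x1C=28: acc |= 28<<0 -> acc=28 shift=7 [end]
Varint 3: bytes[4:5] = 1C -> value 28 (1 byte(s))

Answer: 1023467 65 28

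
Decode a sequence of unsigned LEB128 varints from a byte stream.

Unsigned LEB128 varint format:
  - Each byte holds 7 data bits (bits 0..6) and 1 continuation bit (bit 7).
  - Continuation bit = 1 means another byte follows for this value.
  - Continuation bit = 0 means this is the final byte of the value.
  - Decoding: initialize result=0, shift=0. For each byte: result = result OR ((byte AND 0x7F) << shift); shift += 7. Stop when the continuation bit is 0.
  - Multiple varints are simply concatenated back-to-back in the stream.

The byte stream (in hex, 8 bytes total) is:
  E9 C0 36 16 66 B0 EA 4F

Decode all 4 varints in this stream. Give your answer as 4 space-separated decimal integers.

  byte[0]=0xE9 cont=1 payload=0x69=105: acc |= 105<<0 -> acc=105 shift=7
  byte[1]=0xC0 cont=1 payload=0x40=64: acc |= 64<<7 -> acc=8297 shift=14
  byte[2]=0x36 cont=0 payload=0x36=54: acc |= 54<<14 -> acc=893033 shift=21 [end]
Varint 1: bytes[0:3] = E9 C0 36 -> value 893033 (3 byte(s))
  byte[3]=0x16 cont=0 payload=0x16=22: acc |= 22<<0 -> acc=22 shift=7 [end]
Varint 2: bytes[3:4] = 16 -> value 22 (1 byte(s))
  byte[4]=0x66 cont=0 payload=0x66=102: acc |= 102<<0 -> acc=102 shift=7 [end]
Varint 3: bytes[4:5] = 66 -> value 102 (1 byte(s))
  byte[5]=0xB0 cont=1 payload=0x30=48: acc |= 48<<0 -> acc=48 shift=7
  byte[6]=0xEA cont=1 payload=0x6A=106: acc |= 106<<7 -> acc=13616 shift=14
  byte[7]=0x4F cont=0 payload=0x4F=79: acc |= 79<<14 -> acc=1307952 shift=21 [end]
Varint 4: bytes[5:8] = B0 EA 4F -> value 1307952 (3 byte(s))

Answer: 893033 22 102 1307952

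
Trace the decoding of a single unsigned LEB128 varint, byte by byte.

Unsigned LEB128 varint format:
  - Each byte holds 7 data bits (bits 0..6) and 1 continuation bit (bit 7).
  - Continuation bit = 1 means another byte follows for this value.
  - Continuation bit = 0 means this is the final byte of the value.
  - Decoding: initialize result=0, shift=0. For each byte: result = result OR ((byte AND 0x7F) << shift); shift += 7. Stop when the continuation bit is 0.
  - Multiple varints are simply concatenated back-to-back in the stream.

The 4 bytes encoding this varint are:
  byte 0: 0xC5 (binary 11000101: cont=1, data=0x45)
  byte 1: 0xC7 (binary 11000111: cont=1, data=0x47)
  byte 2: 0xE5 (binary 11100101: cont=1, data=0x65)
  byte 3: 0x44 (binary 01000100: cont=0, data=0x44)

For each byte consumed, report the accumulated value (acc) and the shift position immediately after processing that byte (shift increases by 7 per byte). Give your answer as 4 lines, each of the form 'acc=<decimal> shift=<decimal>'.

Answer: acc=69 shift=7
acc=9157 shift=14
acc=1663941 shift=21
acc=144270277 shift=28

Derivation:
byte 0=0xC5: payload=0x45=69, contrib = 69<<0 = 69; acc -> 69, shift -> 7
byte 1=0xC7: payload=0x47=71, contrib = 71<<7 = 9088; acc -> 9157, shift -> 14
byte 2=0xE5: payload=0x65=101, contrib = 101<<14 = 1654784; acc -> 1663941, shift -> 21
byte 3=0x44: payload=0x44=68, contrib = 68<<21 = 142606336; acc -> 144270277, shift -> 28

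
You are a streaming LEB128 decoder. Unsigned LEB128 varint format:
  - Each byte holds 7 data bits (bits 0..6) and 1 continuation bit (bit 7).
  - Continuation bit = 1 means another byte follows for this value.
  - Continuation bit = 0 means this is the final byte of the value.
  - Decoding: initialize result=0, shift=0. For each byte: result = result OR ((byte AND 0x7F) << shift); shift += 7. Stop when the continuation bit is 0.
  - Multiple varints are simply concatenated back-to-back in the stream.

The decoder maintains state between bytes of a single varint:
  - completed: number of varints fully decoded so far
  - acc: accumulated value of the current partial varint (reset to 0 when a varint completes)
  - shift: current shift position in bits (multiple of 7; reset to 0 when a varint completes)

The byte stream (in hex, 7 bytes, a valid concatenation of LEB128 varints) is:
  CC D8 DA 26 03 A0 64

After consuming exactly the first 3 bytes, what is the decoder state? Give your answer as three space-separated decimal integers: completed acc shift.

byte[0]=0xCC cont=1 payload=0x4C: acc |= 76<<0 -> completed=0 acc=76 shift=7
byte[1]=0xD8 cont=1 payload=0x58: acc |= 88<<7 -> completed=0 acc=11340 shift=14
byte[2]=0xDA cont=1 payload=0x5A: acc |= 90<<14 -> completed=0 acc=1485900 shift=21

Answer: 0 1485900 21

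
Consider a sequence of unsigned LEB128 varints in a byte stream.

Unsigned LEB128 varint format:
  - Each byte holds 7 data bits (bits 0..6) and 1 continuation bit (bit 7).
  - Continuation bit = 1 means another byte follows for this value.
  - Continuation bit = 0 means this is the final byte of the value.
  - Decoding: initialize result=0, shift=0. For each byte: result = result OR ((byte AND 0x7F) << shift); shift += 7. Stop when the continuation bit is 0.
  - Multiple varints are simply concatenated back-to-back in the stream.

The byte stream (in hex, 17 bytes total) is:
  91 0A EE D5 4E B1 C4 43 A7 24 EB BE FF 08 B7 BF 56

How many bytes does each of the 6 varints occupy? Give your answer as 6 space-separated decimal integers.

Answer: 2 3 3 2 4 3

Derivation:
  byte[0]=0x91 cont=1 payload=0x11=17: acc |= 17<<0 -> acc=17 shift=7
  byte[1]=0x0A cont=0 payload=0x0A=10: acc |= 10<<7 -> acc=1297 shift=14 [end]
Varint 1: bytes[0:2] = 91 0A -> value 1297 (2 byte(s))
  byte[2]=0xEE cont=1 payload=0x6E=110: acc |= 110<<0 -> acc=110 shift=7
  byte[3]=0xD5 cont=1 payload=0x55=85: acc |= 85<<7 -> acc=10990 shift=14
  byte[4]=0x4E cont=0 payload=0x4E=78: acc |= 78<<14 -> acc=1288942 shift=21 [end]
Varint 2: bytes[2:5] = EE D5 4E -> value 1288942 (3 byte(s))
  byte[5]=0xB1 cont=1 payload=0x31=49: acc |= 49<<0 -> acc=49 shift=7
  byte[6]=0xC4 cont=1 payload=0x44=68: acc |= 68<<7 -> acc=8753 shift=14
  byte[7]=0x43 cont=0 payload=0x43=67: acc |= 67<<14 -> acc=1106481 shift=21 [end]
Varint 3: bytes[5:8] = B1 C4 43 -> value 1106481 (3 byte(s))
  byte[8]=0xA7 cont=1 payload=0x27=39: acc |= 39<<0 -> acc=39 shift=7
  byte[9]=0x24 cont=0 payload=0x24=36: acc |= 36<<7 -> acc=4647 shift=14 [end]
Varint 4: bytes[8:10] = A7 24 -> value 4647 (2 byte(s))
  byte[10]=0xEB cont=1 payload=0x6B=107: acc |= 107<<0 -> acc=107 shift=7
  byte[11]=0xBE cont=1 payload=0x3E=62: acc |= 62<<7 -> acc=8043 shift=14
  byte[12]=0xFF cont=1 payload=0x7F=127: acc |= 127<<14 -> acc=2088811 shift=21
  byte[13]=0x08 cont=0 payload=0x08=8: acc |= 8<<21 -> acc=18866027 shift=28 [end]
Varint 5: bytes[10:14] = EB BE FF 08 -> value 18866027 (4 byte(s))
  byte[14]=0xB7 cont=1 payload=0x37=55: acc |= 55<<0 -> acc=55 shift=7
  byte[15]=0xBF cont=1 payload=0x3F=63: acc |= 63<<7 -> acc=8119 shift=14
  byte[16]=0x56 cont=0 payload=0x56=86: acc |= 86<<14 -> acc=1417143 shift=21 [end]
Varint 6: bytes[14:17] = B7 BF 56 -> value 1417143 (3 byte(s))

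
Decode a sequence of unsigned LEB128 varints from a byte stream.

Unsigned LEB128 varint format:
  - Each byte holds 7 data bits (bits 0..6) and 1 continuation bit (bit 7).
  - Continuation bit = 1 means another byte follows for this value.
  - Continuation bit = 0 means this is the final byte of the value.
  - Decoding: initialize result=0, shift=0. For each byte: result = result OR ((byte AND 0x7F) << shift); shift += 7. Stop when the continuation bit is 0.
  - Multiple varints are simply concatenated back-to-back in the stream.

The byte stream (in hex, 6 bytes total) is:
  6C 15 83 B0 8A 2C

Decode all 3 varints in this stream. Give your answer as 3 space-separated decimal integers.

  byte[0]=0x6C cont=0 payload=0x6C=108: acc |= 108<<0 -> acc=108 shift=7 [end]
Varint 1: bytes[0:1] = 6C -> value 108 (1 byte(s))
  byte[1]=0x15 cont=0 payload=0x15=21: acc |= 21<<0 -> acc=21 shift=7 [end]
Varint 2: bytes[1:2] = 15 -> value 21 (1 byte(s))
  byte[2]=0x83 cont=1 payload=0x03=3: acc |= 3<<0 -> acc=3 shift=7
  byte[3]=0xB0 cont=1 payload=0x30=48: acc |= 48<<7 -> acc=6147 shift=14
  byte[4]=0x8A cont=1 payload=0x0A=10: acc |= 10<<14 -> acc=169987 shift=21
  byte[5]=0x2C cont=0 payload=0x2C=44: acc |= 44<<21 -> acc=92444675 shift=28 [end]
Varint 3: bytes[2:6] = 83 B0 8A 2C -> value 92444675 (4 byte(s))

Answer: 108 21 92444675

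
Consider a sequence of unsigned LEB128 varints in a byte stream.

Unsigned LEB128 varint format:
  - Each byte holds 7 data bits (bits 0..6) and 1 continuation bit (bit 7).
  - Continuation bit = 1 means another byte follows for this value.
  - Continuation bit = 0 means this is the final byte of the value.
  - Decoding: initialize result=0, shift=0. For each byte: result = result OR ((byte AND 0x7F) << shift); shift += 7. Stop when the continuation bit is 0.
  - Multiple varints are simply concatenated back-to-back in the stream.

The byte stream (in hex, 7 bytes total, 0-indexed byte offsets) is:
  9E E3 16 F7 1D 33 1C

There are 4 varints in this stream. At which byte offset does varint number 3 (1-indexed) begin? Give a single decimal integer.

  byte[0]=0x9E cont=1 payload=0x1E=30: acc |= 30<<0 -> acc=30 shift=7
  byte[1]=0xE3 cont=1 payload=0x63=99: acc |= 99<<7 -> acc=12702 shift=14
  byte[2]=0x16 cont=0 payload=0x16=22: acc |= 22<<14 -> acc=373150 shift=21 [end]
Varint 1: bytes[0:3] = 9E E3 16 -> value 373150 (3 byte(s))
  byte[3]=0xF7 cont=1 payload=0x77=119: acc |= 119<<0 -> acc=119 shift=7
  byte[4]=0x1D cont=0 payload=0x1D=29: acc |= 29<<7 -> acc=3831 shift=14 [end]
Varint 2: bytes[3:5] = F7 1D -> value 3831 (2 byte(s))
  byte[5]=0x33 cont=0 payload=0x33=51: acc |= 51<<0 -> acc=51 shift=7 [end]
Varint 3: bytes[5:6] = 33 -> value 51 (1 byte(s))
  byte[6]=0x1C cont=0 payload=0x1C=28: acc |= 28<<0 -> acc=28 shift=7 [end]
Varint 4: bytes[6:7] = 1C -> value 28 (1 byte(s))

Answer: 5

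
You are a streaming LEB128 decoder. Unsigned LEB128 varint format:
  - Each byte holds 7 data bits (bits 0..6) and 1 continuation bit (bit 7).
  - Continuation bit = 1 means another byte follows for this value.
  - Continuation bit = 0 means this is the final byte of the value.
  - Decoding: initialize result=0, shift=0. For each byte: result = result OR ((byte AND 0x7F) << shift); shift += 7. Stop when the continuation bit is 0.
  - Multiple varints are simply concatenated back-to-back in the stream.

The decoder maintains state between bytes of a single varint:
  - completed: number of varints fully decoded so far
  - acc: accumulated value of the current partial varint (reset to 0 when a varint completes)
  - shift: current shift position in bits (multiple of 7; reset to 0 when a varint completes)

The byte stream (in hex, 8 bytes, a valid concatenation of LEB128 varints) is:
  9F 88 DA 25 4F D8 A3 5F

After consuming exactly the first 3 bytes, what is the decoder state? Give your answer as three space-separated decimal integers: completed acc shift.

byte[0]=0x9F cont=1 payload=0x1F: acc |= 31<<0 -> completed=0 acc=31 shift=7
byte[1]=0x88 cont=1 payload=0x08: acc |= 8<<7 -> completed=0 acc=1055 shift=14
byte[2]=0xDA cont=1 payload=0x5A: acc |= 90<<14 -> completed=0 acc=1475615 shift=21

Answer: 0 1475615 21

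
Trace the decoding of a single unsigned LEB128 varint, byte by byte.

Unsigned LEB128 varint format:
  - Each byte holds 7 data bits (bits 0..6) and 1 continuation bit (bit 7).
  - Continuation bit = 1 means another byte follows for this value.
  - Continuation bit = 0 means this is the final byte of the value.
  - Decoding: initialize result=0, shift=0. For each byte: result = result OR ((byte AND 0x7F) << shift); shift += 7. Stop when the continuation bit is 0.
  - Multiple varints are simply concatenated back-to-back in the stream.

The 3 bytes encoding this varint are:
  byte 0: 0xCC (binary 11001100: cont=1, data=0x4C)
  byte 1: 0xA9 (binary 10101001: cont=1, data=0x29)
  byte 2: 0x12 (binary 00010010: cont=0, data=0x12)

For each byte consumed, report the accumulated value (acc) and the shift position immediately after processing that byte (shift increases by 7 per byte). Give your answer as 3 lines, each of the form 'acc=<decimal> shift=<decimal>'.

Answer: acc=76 shift=7
acc=5324 shift=14
acc=300236 shift=21

Derivation:
byte 0=0xCC: payload=0x4C=76, contrib = 76<<0 = 76; acc -> 76, shift -> 7
byte 1=0xA9: payload=0x29=41, contrib = 41<<7 = 5248; acc -> 5324, shift -> 14
byte 2=0x12: payload=0x12=18, contrib = 18<<14 = 294912; acc -> 300236, shift -> 21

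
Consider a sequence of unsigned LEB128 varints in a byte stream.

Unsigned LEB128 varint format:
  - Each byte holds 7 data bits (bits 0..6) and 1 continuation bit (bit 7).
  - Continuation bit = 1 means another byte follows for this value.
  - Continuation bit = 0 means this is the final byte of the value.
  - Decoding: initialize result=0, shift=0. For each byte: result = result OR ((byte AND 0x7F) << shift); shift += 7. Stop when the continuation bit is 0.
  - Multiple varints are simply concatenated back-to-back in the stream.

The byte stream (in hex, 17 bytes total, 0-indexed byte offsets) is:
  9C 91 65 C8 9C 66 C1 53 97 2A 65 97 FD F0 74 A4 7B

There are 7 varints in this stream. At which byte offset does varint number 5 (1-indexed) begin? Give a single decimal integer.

  byte[0]=0x9C cont=1 payload=0x1C=28: acc |= 28<<0 -> acc=28 shift=7
  byte[1]=0x91 cont=1 payload=0x11=17: acc |= 17<<7 -> acc=2204 shift=14
  byte[2]=0x65 cont=0 payload=0x65=101: acc |= 101<<14 -> acc=1656988 shift=21 [end]
Varint 1: bytes[0:3] = 9C 91 65 -> value 1656988 (3 byte(s))
  byte[3]=0xC8 cont=1 payload=0x48=72: acc |= 72<<0 -> acc=72 shift=7
  byte[4]=0x9C cont=1 payload=0x1C=28: acc |= 28<<7 -> acc=3656 shift=14
  byte[5]=0x66 cont=0 payload=0x66=102: acc |= 102<<14 -> acc=1674824 shift=21 [end]
Varint 2: bytes[3:6] = C8 9C 66 -> value 1674824 (3 byte(s))
  byte[6]=0xC1 cont=1 payload=0x41=65: acc |= 65<<0 -> acc=65 shift=7
  byte[7]=0x53 cont=0 payload=0x53=83: acc |= 83<<7 -> acc=10689 shift=14 [end]
Varint 3: bytes[6:8] = C1 53 -> value 10689 (2 byte(s))
  byte[8]=0x97 cont=1 payload=0x17=23: acc |= 23<<0 -> acc=23 shift=7
  byte[9]=0x2A cont=0 payload=0x2A=42: acc |= 42<<7 -> acc=5399 shift=14 [end]
Varint 4: bytes[8:10] = 97 2A -> value 5399 (2 byte(s))
  byte[10]=0x65 cont=0 payload=0x65=101: acc |= 101<<0 -> acc=101 shift=7 [end]
Varint 5: bytes[10:11] = 65 -> value 101 (1 byte(s))
  byte[11]=0x97 cont=1 payload=0x17=23: acc |= 23<<0 -> acc=23 shift=7
  byte[12]=0xFD cont=1 payload=0x7D=125: acc |= 125<<7 -> acc=16023 shift=14
  byte[13]=0xF0 cont=1 payload=0x70=112: acc |= 112<<14 -> acc=1851031 shift=21
  byte[14]=0x74 cont=0 payload=0x74=116: acc |= 116<<21 -> acc=245120663 shift=28 [end]
Varint 6: bytes[11:15] = 97 FD F0 74 -> value 245120663 (4 byte(s))
  byte[15]=0xA4 cont=1 payload=0x24=36: acc |= 36<<0 -> acc=36 shift=7
  byte[16]=0x7B cont=0 payload=0x7B=123: acc |= 123<<7 -> acc=15780 shift=14 [end]
Varint 7: bytes[15:17] = A4 7B -> value 15780 (2 byte(s))

Answer: 10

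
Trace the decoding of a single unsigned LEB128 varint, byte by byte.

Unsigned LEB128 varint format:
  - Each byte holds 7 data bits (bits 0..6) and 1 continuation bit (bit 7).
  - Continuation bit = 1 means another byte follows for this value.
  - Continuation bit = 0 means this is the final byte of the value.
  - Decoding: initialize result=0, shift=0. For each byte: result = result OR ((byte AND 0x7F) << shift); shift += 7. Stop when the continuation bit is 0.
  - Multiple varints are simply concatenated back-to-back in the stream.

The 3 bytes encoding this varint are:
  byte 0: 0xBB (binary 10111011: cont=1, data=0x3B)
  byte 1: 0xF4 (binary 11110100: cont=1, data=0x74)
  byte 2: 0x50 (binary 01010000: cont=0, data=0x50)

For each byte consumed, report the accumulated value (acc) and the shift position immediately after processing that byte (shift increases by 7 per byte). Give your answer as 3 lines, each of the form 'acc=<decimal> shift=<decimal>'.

Answer: acc=59 shift=7
acc=14907 shift=14
acc=1325627 shift=21

Derivation:
byte 0=0xBB: payload=0x3B=59, contrib = 59<<0 = 59; acc -> 59, shift -> 7
byte 1=0xF4: payload=0x74=116, contrib = 116<<7 = 14848; acc -> 14907, shift -> 14
byte 2=0x50: payload=0x50=80, contrib = 80<<14 = 1310720; acc -> 1325627, shift -> 21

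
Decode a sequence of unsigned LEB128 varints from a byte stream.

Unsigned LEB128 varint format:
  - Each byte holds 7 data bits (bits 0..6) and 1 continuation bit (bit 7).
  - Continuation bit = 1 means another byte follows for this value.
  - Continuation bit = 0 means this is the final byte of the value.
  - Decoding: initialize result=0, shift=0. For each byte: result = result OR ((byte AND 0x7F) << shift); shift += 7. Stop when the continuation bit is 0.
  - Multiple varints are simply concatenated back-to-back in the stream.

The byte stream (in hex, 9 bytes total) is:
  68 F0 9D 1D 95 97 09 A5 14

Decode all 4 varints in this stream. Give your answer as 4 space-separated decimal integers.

Answer: 104 478960 150421 2597

Derivation:
  byte[0]=0x68 cont=0 payload=0x68=104: acc |= 104<<0 -> acc=104 shift=7 [end]
Varint 1: bytes[0:1] = 68 -> value 104 (1 byte(s))
  byte[1]=0xF0 cont=1 payload=0x70=112: acc |= 112<<0 -> acc=112 shift=7
  byte[2]=0x9D cont=1 payload=0x1D=29: acc |= 29<<7 -> acc=3824 shift=14
  byte[3]=0x1D cont=0 payload=0x1D=29: acc |= 29<<14 -> acc=478960 shift=21 [end]
Varint 2: bytes[1:4] = F0 9D 1D -> value 478960 (3 byte(s))
  byte[4]=0x95 cont=1 payload=0x15=21: acc |= 21<<0 -> acc=21 shift=7
  byte[5]=0x97 cont=1 payload=0x17=23: acc |= 23<<7 -> acc=2965 shift=14
  byte[6]=0x09 cont=0 payload=0x09=9: acc |= 9<<14 -> acc=150421 shift=21 [end]
Varint 3: bytes[4:7] = 95 97 09 -> value 150421 (3 byte(s))
  byte[7]=0xA5 cont=1 payload=0x25=37: acc |= 37<<0 -> acc=37 shift=7
  byte[8]=0x14 cont=0 payload=0x14=20: acc |= 20<<7 -> acc=2597 shift=14 [end]
Varint 4: bytes[7:9] = A5 14 -> value 2597 (2 byte(s))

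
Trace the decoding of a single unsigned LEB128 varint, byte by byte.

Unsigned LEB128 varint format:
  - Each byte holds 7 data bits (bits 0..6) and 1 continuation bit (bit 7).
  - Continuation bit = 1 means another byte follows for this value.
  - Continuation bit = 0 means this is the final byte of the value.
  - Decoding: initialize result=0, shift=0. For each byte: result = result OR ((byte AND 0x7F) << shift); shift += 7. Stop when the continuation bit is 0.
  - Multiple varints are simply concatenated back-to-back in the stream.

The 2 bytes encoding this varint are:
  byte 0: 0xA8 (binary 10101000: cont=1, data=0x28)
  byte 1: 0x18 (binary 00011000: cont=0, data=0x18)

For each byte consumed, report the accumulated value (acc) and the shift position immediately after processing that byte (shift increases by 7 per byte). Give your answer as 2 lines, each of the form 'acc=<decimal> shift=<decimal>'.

byte 0=0xA8: payload=0x28=40, contrib = 40<<0 = 40; acc -> 40, shift -> 7
byte 1=0x18: payload=0x18=24, contrib = 24<<7 = 3072; acc -> 3112, shift -> 14

Answer: acc=40 shift=7
acc=3112 shift=14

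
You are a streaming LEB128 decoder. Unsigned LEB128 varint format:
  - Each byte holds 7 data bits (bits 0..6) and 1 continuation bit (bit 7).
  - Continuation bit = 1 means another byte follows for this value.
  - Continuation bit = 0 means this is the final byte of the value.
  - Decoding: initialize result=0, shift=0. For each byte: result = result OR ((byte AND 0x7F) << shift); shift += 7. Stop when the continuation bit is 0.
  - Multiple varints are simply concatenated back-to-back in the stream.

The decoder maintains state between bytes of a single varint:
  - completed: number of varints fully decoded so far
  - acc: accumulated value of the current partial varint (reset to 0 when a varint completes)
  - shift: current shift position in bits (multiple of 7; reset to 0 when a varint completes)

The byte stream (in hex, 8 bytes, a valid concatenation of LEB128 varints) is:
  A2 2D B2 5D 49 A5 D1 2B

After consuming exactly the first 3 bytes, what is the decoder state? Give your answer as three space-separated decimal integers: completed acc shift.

Answer: 1 50 7

Derivation:
byte[0]=0xA2 cont=1 payload=0x22: acc |= 34<<0 -> completed=0 acc=34 shift=7
byte[1]=0x2D cont=0 payload=0x2D: varint #1 complete (value=5794); reset -> completed=1 acc=0 shift=0
byte[2]=0xB2 cont=1 payload=0x32: acc |= 50<<0 -> completed=1 acc=50 shift=7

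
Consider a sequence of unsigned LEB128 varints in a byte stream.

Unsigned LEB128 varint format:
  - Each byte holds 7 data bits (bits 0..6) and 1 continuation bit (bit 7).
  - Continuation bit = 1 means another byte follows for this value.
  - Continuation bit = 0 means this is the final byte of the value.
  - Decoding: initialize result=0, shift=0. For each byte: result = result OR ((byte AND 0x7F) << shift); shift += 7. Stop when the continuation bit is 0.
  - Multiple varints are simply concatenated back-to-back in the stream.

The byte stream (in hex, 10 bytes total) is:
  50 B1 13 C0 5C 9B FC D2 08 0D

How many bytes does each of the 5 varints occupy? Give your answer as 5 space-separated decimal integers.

  byte[0]=0x50 cont=0 payload=0x50=80: acc |= 80<<0 -> acc=80 shift=7 [end]
Varint 1: bytes[0:1] = 50 -> value 80 (1 byte(s))
  byte[1]=0xB1 cont=1 payload=0x31=49: acc |= 49<<0 -> acc=49 shift=7
  byte[2]=0x13 cont=0 payload=0x13=19: acc |= 19<<7 -> acc=2481 shift=14 [end]
Varint 2: bytes[1:3] = B1 13 -> value 2481 (2 byte(s))
  byte[3]=0xC0 cont=1 payload=0x40=64: acc |= 64<<0 -> acc=64 shift=7
  byte[4]=0x5C cont=0 payload=0x5C=92: acc |= 92<<7 -> acc=11840 shift=14 [end]
Varint 3: bytes[3:5] = C0 5C -> value 11840 (2 byte(s))
  byte[5]=0x9B cont=1 payload=0x1B=27: acc |= 27<<0 -> acc=27 shift=7
  byte[6]=0xFC cont=1 payload=0x7C=124: acc |= 124<<7 -> acc=15899 shift=14
  byte[7]=0xD2 cont=1 payload=0x52=82: acc |= 82<<14 -> acc=1359387 shift=21
  byte[8]=0x08 cont=0 payload=0x08=8: acc |= 8<<21 -> acc=18136603 shift=28 [end]
Varint 4: bytes[5:9] = 9B FC D2 08 -> value 18136603 (4 byte(s))
  byte[9]=0x0D cont=0 payload=0x0D=13: acc |= 13<<0 -> acc=13 shift=7 [end]
Varint 5: bytes[9:10] = 0D -> value 13 (1 byte(s))

Answer: 1 2 2 4 1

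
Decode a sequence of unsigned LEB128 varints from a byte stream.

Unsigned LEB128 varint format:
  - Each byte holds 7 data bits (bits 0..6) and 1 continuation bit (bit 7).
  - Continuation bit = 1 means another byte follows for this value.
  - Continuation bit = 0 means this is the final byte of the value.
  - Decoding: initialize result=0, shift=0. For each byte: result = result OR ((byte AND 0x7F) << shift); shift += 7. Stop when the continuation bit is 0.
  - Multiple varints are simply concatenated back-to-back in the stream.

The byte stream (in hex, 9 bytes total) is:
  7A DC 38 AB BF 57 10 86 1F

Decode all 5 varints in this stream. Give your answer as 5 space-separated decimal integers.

  byte[0]=0x7A cont=0 payload=0x7A=122: acc |= 122<<0 -> acc=122 shift=7 [end]
Varint 1: bytes[0:1] = 7A -> value 122 (1 byte(s))
  byte[1]=0xDC cont=1 payload=0x5C=92: acc |= 92<<0 -> acc=92 shift=7
  byte[2]=0x38 cont=0 payload=0x38=56: acc |= 56<<7 -> acc=7260 shift=14 [end]
Varint 2: bytes[1:3] = DC 38 -> value 7260 (2 byte(s))
  byte[3]=0xAB cont=1 payload=0x2B=43: acc |= 43<<0 -> acc=43 shift=7
  byte[4]=0xBF cont=1 payload=0x3F=63: acc |= 63<<7 -> acc=8107 shift=14
  byte[5]=0x57 cont=0 payload=0x57=87: acc |= 87<<14 -> acc=1433515 shift=21 [end]
Varint 3: bytes[3:6] = AB BF 57 -> value 1433515 (3 byte(s))
  byte[6]=0x10 cont=0 payload=0x10=16: acc |= 16<<0 -> acc=16 shift=7 [end]
Varint 4: bytes[6:7] = 10 -> value 16 (1 byte(s))
  byte[7]=0x86 cont=1 payload=0x06=6: acc |= 6<<0 -> acc=6 shift=7
  byte[8]=0x1F cont=0 payload=0x1F=31: acc |= 31<<7 -> acc=3974 shift=14 [end]
Varint 5: bytes[7:9] = 86 1F -> value 3974 (2 byte(s))

Answer: 122 7260 1433515 16 3974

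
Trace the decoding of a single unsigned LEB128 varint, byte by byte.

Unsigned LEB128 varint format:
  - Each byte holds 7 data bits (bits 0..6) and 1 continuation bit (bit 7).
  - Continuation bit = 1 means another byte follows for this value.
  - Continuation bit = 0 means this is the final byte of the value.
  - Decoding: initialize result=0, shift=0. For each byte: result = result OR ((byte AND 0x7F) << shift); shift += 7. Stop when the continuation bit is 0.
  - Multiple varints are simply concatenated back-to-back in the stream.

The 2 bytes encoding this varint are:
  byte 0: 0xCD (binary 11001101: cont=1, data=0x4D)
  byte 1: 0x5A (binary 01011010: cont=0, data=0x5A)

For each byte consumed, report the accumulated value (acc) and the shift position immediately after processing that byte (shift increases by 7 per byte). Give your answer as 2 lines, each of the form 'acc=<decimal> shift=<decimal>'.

byte 0=0xCD: payload=0x4D=77, contrib = 77<<0 = 77; acc -> 77, shift -> 7
byte 1=0x5A: payload=0x5A=90, contrib = 90<<7 = 11520; acc -> 11597, shift -> 14

Answer: acc=77 shift=7
acc=11597 shift=14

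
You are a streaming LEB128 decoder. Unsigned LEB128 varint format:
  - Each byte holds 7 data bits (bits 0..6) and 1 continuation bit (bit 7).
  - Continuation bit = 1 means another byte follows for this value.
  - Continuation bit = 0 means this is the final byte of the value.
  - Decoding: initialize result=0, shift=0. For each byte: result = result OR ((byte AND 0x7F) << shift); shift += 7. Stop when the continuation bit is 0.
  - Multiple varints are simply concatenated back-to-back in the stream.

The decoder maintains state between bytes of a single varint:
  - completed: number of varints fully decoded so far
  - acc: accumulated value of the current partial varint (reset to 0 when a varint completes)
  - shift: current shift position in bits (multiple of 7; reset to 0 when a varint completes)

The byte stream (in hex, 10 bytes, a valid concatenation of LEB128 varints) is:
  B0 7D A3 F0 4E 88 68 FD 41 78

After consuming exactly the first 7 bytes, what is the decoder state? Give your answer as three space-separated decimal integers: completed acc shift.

Answer: 3 0 0

Derivation:
byte[0]=0xB0 cont=1 payload=0x30: acc |= 48<<0 -> completed=0 acc=48 shift=7
byte[1]=0x7D cont=0 payload=0x7D: varint #1 complete (value=16048); reset -> completed=1 acc=0 shift=0
byte[2]=0xA3 cont=1 payload=0x23: acc |= 35<<0 -> completed=1 acc=35 shift=7
byte[3]=0xF0 cont=1 payload=0x70: acc |= 112<<7 -> completed=1 acc=14371 shift=14
byte[4]=0x4E cont=0 payload=0x4E: varint #2 complete (value=1292323); reset -> completed=2 acc=0 shift=0
byte[5]=0x88 cont=1 payload=0x08: acc |= 8<<0 -> completed=2 acc=8 shift=7
byte[6]=0x68 cont=0 payload=0x68: varint #3 complete (value=13320); reset -> completed=3 acc=0 shift=0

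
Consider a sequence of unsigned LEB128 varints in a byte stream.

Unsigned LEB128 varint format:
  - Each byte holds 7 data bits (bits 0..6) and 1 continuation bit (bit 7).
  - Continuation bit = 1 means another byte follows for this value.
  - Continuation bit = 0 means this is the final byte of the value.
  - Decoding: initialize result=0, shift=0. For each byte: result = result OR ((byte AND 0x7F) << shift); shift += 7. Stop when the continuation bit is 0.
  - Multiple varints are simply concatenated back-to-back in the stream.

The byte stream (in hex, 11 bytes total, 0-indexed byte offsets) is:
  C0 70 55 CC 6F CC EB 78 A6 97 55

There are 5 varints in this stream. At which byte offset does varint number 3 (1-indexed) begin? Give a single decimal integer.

Answer: 3

Derivation:
  byte[0]=0xC0 cont=1 payload=0x40=64: acc |= 64<<0 -> acc=64 shift=7
  byte[1]=0x70 cont=0 payload=0x70=112: acc |= 112<<7 -> acc=14400 shift=14 [end]
Varint 1: bytes[0:2] = C0 70 -> value 14400 (2 byte(s))
  byte[2]=0x55 cont=0 payload=0x55=85: acc |= 85<<0 -> acc=85 shift=7 [end]
Varint 2: bytes[2:3] = 55 -> value 85 (1 byte(s))
  byte[3]=0xCC cont=1 payload=0x4C=76: acc |= 76<<0 -> acc=76 shift=7
  byte[4]=0x6F cont=0 payload=0x6F=111: acc |= 111<<7 -> acc=14284 shift=14 [end]
Varint 3: bytes[3:5] = CC 6F -> value 14284 (2 byte(s))
  byte[5]=0xCC cont=1 payload=0x4C=76: acc |= 76<<0 -> acc=76 shift=7
  byte[6]=0xEB cont=1 payload=0x6B=107: acc |= 107<<7 -> acc=13772 shift=14
  byte[7]=0x78 cont=0 payload=0x78=120: acc |= 120<<14 -> acc=1979852 shift=21 [end]
Varint 4: bytes[5:8] = CC EB 78 -> value 1979852 (3 byte(s))
  byte[8]=0xA6 cont=1 payload=0x26=38: acc |= 38<<0 -> acc=38 shift=7
  byte[9]=0x97 cont=1 payload=0x17=23: acc |= 23<<7 -> acc=2982 shift=14
  byte[10]=0x55 cont=0 payload=0x55=85: acc |= 85<<14 -> acc=1395622 shift=21 [end]
Varint 5: bytes[8:11] = A6 97 55 -> value 1395622 (3 byte(s))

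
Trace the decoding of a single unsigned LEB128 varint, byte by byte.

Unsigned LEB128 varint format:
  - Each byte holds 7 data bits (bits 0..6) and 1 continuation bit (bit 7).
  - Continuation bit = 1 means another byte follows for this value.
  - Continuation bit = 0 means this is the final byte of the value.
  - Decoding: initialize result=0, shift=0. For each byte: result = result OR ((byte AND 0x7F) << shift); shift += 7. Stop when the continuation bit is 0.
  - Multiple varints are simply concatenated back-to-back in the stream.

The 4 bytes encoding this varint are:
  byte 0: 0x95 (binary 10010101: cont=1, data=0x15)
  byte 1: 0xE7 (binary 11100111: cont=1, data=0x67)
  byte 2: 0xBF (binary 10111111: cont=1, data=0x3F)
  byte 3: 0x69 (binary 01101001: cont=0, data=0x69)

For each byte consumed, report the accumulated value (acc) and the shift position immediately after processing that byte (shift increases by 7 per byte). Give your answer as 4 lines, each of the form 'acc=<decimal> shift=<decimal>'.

Answer: acc=21 shift=7
acc=13205 shift=14
acc=1045397 shift=21
acc=221246357 shift=28

Derivation:
byte 0=0x95: payload=0x15=21, contrib = 21<<0 = 21; acc -> 21, shift -> 7
byte 1=0xE7: payload=0x67=103, contrib = 103<<7 = 13184; acc -> 13205, shift -> 14
byte 2=0xBF: payload=0x3F=63, contrib = 63<<14 = 1032192; acc -> 1045397, shift -> 21
byte 3=0x69: payload=0x69=105, contrib = 105<<21 = 220200960; acc -> 221246357, shift -> 28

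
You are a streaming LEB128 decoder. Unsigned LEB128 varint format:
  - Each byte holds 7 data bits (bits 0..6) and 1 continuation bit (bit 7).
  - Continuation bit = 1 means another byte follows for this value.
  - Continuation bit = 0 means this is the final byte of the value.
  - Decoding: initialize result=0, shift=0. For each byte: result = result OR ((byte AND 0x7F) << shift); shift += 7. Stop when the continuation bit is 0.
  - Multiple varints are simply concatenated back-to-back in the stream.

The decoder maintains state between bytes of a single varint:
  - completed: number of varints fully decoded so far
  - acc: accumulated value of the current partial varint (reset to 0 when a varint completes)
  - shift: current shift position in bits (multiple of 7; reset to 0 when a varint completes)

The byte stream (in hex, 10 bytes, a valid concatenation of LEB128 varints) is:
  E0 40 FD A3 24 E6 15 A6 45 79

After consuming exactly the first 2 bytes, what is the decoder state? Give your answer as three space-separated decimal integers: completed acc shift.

byte[0]=0xE0 cont=1 payload=0x60: acc |= 96<<0 -> completed=0 acc=96 shift=7
byte[1]=0x40 cont=0 payload=0x40: varint #1 complete (value=8288); reset -> completed=1 acc=0 shift=0

Answer: 1 0 0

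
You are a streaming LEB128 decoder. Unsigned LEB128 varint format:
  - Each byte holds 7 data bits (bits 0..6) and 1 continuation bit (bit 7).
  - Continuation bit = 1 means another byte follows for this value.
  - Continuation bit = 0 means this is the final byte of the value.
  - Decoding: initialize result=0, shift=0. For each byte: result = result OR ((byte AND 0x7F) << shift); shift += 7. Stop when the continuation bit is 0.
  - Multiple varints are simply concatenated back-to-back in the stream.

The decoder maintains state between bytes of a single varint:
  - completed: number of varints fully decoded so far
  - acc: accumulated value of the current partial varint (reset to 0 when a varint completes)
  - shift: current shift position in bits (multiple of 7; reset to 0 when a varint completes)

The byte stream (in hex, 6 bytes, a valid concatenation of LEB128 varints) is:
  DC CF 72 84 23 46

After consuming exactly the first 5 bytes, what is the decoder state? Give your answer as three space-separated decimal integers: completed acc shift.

Answer: 2 0 0

Derivation:
byte[0]=0xDC cont=1 payload=0x5C: acc |= 92<<0 -> completed=0 acc=92 shift=7
byte[1]=0xCF cont=1 payload=0x4F: acc |= 79<<7 -> completed=0 acc=10204 shift=14
byte[2]=0x72 cont=0 payload=0x72: varint #1 complete (value=1877980); reset -> completed=1 acc=0 shift=0
byte[3]=0x84 cont=1 payload=0x04: acc |= 4<<0 -> completed=1 acc=4 shift=7
byte[4]=0x23 cont=0 payload=0x23: varint #2 complete (value=4484); reset -> completed=2 acc=0 shift=0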